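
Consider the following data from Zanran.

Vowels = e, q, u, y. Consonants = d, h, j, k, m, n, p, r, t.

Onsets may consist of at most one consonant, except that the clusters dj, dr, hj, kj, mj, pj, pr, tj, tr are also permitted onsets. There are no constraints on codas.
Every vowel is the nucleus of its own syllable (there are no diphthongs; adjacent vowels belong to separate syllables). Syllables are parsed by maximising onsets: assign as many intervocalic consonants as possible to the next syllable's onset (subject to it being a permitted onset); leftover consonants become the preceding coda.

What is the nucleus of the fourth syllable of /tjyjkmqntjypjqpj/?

q

Nuclei (vowels): y, q, y, q → 4 syllables.
The fourth nucleus (vowel 4 from the left) is /q/.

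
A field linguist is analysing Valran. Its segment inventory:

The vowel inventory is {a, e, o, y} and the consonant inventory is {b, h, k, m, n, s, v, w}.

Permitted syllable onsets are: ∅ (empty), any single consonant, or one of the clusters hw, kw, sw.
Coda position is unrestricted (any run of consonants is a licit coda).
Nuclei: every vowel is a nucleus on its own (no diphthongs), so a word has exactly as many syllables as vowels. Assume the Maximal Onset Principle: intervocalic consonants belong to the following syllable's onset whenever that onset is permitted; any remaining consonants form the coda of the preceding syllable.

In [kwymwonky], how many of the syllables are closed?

2

The vowels are y, o, y — 3 nuclei, so 3 syllables.
V1 /y/ – V2 /o/: /mw/ — longest licit onset from the right is /w/, leaving /m/ as coda.
V2 /o/ – V3 /y/: cluster /nk/ — the longest permitted-onset suffix is /k/; onset = /k/, preceding coda = /n/.
Result: kwym.won.ky.
Classifying each syllable: /kwym/ (closed), /won/ (closed), /ky/ (open).
Closed syllables: 2.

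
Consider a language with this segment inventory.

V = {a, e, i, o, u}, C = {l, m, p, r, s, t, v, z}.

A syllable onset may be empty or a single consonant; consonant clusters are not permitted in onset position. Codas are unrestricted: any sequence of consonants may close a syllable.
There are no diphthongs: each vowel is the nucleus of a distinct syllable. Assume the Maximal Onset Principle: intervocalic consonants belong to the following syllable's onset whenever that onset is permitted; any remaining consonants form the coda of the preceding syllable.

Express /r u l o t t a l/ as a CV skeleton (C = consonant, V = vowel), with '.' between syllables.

The vowels are u, o, a — 3 nuclei, so 3 syllables.
V1 /u/ – V2 /o/: /l/ → onset of the next syllable (single consonants are always licit onsets).
V2 /o/ – V3 /a/: cluster /tt/ — the longest permitted-onset suffix is /t/; onset = /t/, preceding coda = /t/.
Syllabification: ru.lot.tal.
Mapping each syllable to C/V: /ru/ → CV, /lot/ → CVC, /tal/ → CVC.

CV.CVC.CVC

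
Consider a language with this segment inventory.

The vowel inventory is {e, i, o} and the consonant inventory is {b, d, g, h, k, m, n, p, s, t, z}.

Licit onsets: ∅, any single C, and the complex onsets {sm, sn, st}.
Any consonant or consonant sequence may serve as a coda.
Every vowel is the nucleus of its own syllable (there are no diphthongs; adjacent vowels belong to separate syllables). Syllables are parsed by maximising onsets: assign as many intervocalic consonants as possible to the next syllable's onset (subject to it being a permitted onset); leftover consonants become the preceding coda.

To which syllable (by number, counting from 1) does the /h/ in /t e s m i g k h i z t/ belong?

The vowels are e, i, i — 3 nuclei, so 3 syllables.
/e…i/ gap (V1→V2): cluster /sm/ — /sm/ is itself a permitted onset, so the whole cluster goes right; preceding coda = ∅.
/i…i/ gap (V2→V3): /gkh/ splits as /gk/ + /h/ (/h/ is the longest suffix that is a licit onset).
Result: te.smigk.hizt.
The /h/ is in the onset of syllable 3 (/hizt/).

3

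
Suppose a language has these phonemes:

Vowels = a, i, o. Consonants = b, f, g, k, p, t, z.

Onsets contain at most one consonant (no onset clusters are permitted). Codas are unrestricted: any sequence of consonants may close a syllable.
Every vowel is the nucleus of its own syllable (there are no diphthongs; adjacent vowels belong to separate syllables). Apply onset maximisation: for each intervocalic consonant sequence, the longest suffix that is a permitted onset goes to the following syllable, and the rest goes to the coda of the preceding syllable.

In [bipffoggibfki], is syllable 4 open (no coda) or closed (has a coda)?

Vowels present: i, o, i, i; each is a nucleus, giving 4 syllables.
Between /i/ (V1) and /o/ (V2): cluster /pff/ — the longest permitted-onset suffix is /f/; onset = /f/, preceding coda = /pf/.
Between /o/ (V2) and /i/ (V3): /gg/ — longest licit onset from the right is /g/, leaving /g/ as coda.
Between /i/ (V3) and /i/ (V4): /bfk/ — longest licit onset from the right is /k/, leaving /bf/ as coda.
So the parse is bipf.fog.gibf.ki.
Syllable 4 is /ki/; it ends in its nucleus with no coda, so it is open.

open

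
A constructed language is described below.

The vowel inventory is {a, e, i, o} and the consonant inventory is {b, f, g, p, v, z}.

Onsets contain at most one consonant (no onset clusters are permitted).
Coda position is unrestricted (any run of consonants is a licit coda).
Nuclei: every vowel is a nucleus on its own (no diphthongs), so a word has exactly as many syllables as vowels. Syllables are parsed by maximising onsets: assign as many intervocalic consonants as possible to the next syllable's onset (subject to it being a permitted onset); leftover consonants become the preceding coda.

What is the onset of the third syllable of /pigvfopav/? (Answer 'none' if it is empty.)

Vowels present: i, o, a; each is a nucleus, giving 3 syllables.
V1 /i/ – V2 /o/: /gvf/ — longest licit onset from the right is /f/, leaving /gv/ as coda.
V2 /o/ – V3 /a/: /p/ → onset of the next syllable (single consonants are always licit onsets).
Result: pigv.fo.pav.
Syllable 3 is /pav/: onset /p/, nucleus /a/, coda /v/.

p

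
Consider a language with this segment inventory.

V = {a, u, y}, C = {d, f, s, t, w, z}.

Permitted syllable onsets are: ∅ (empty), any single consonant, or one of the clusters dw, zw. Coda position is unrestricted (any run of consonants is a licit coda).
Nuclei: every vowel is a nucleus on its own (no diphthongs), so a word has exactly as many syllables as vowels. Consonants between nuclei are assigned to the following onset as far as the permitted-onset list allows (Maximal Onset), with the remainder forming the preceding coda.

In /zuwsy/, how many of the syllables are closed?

1

Vowels present: u, y; each is a nucleus, giving 2 syllables.
Between /u/ (V1) and /y/ (V2): /ws/ — longest licit onset from the right is /s/, leaving /w/ as coda.
So the parse is zuw.sy.
Classifying each syllable: /zuw/ (closed), /sy/ (open).
Closed syllables: 1.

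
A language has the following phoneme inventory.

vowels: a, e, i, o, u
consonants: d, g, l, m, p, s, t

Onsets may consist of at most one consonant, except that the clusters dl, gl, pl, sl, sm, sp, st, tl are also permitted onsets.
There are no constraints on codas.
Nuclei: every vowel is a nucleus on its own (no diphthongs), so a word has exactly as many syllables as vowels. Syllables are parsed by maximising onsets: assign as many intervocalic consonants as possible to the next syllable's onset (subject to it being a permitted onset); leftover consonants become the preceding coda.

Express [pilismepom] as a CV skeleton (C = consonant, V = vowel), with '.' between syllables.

CV.CV.CCV.CVC

Vowels present: i, i, e, o; each is a nucleus, giving 4 syllables.
Between /i/ (V1) and /i/ (V2): just /l/ — single C goes to the following onset.
Between /i/ (V2) and /e/ (V3): /sm/ is a licit onset in full, so it all attaches to the next syllable.
Between /e/ (V3) and /o/ (V4): /p/ is a single consonant, so it becomes the next onset.
So the parse is pi.li.sme.pom.
Mapping each syllable to C/V: /pi/ → CV, /li/ → CV, /sme/ → CCV, /pom/ → CVC.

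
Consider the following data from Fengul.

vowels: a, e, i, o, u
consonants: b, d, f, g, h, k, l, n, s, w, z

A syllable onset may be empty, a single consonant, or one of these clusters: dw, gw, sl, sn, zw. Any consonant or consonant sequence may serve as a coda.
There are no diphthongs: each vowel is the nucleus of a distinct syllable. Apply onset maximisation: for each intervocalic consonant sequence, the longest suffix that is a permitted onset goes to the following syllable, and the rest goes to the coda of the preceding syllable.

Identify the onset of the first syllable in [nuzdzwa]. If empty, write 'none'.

n

Vowels present: u, a; each is a nucleus, giving 2 syllables.
V1 /u/ – V2 /a/: cluster /zdzw/ — the longest permitted-onset suffix is /zw/; onset = /zw/, preceding coda = /zd/.
Syllabification: nuzd.zwa.
Syllable 1 is /nuzd/: onset /n/, nucleus /u/, coda /zd/.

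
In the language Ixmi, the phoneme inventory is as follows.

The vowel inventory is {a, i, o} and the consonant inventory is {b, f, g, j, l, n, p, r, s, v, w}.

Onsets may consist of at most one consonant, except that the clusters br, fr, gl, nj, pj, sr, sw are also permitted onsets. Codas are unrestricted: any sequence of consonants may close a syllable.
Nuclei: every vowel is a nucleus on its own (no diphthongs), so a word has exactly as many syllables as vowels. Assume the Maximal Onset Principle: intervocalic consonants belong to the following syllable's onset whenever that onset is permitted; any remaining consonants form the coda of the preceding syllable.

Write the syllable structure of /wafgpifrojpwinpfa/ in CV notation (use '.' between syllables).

The vowels are a, i, o, i, a — 5 nuclei, so 5 syllables.
V1 /a/ – V2 /i/: /fgp/ — longest licit onset from the right is /p/, leaving /fg/ as coda.
V2 /i/ – V3 /o/: /fr/ — entire cluster is a permitted onset → onset /fr/, coda ∅.
V3 /o/ – V4 /i/: cluster /jpw/ — the longest permitted-onset suffix is /w/; onset = /w/, preceding coda = /jp/.
V4 /i/ – V5 /a/: /npf/ — longest licit onset from the right is /f/, leaving /np/ as coda.
So the parse is wafg.pi.frojp.winp.fa.
Mapping each syllable to C/V: /wafg/ → CVCC, /pi/ → CV, /frojp/ → CCVCC, /winp/ → CVCC, /fa/ → CV.

CVCC.CV.CCVCC.CVCC.CV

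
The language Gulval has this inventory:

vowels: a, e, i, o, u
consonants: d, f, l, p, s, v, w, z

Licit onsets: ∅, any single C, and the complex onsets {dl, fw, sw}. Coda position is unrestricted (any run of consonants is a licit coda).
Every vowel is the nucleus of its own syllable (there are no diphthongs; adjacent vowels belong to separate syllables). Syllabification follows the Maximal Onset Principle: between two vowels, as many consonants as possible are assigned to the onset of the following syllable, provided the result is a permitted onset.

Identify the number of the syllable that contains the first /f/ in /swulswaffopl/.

2

Nuclei (vowels): u, a, o → 3 syllables.
/u…a/ gap (V1→V2): /lsw/; trying suffixes from longest down, /sw/ is the first permitted one, so coda /l/ | onset /sw/.
/a…o/ gap (V2→V3): /ff/ — longest licit onset from the right is /f/, leaving /f/ as coda.
Result: swul.swaf.fopl.
The first /f/ is in the coda of syllable 2 (/swaf/).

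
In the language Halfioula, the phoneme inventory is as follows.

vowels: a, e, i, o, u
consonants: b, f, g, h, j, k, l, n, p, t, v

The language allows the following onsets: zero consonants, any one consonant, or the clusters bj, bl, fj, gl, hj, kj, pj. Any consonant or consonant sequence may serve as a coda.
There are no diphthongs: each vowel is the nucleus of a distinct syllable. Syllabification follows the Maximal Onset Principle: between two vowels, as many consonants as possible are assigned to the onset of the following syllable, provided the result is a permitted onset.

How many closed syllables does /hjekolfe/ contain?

1

Vowels present: e, o, e; each is a nucleus, giving 3 syllables.
V1 /e/ – V2 /o/: just /k/ — single C goes to the following onset.
V2 /o/ – V3 /e/: /lf/ splits as /l/ + /f/ (/f/ is the longest suffix that is a licit onset).
Syllabification: hje.kol.fe.
Classifying each syllable: /hje/ (open), /kol/ (closed), /fe/ (open).
Closed syllables: 1.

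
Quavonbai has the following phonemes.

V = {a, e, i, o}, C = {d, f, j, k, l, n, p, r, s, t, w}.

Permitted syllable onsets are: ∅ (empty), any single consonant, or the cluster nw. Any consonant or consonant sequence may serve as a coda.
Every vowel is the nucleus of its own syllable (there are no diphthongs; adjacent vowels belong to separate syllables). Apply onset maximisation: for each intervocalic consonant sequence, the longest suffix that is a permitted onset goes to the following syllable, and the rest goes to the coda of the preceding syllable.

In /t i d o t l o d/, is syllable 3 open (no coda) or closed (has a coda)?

Vowels present: i, o, o; each is a nucleus, giving 3 syllables.
/i…o/ gap (V1→V2): /d/ → onset of the next syllable (single consonants are always licit onsets).
/o…o/ gap (V2→V3): /tl/ — longest licit onset from the right is /l/, leaving /t/ as coda.
Result: ti.dot.lod.
Syllable 3 is /lod/ with coda /d/, so it is closed.

closed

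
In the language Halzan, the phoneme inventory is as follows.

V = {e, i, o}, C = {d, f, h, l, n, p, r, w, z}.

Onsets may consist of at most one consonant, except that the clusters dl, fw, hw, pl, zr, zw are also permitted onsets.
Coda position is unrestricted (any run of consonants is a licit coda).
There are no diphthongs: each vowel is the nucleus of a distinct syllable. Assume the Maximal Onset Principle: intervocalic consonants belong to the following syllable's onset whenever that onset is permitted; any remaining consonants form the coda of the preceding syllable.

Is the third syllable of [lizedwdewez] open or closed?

open

Vowels present: i, e, e, e; each is a nucleus, giving 4 syllables.
σ1/σ2 boundary: just /z/ — single C goes to the following onset.
σ2/σ3 boundary: /dwd/ — longest licit onset from the right is /d/, leaving /dw/ as coda.
σ3/σ4 boundary: /w/ is a single consonant, so it becomes the next onset.
Syllabification: li.zedw.de.wez.
Syllable 3 is /de/; it ends in its nucleus with no coda, so it is open.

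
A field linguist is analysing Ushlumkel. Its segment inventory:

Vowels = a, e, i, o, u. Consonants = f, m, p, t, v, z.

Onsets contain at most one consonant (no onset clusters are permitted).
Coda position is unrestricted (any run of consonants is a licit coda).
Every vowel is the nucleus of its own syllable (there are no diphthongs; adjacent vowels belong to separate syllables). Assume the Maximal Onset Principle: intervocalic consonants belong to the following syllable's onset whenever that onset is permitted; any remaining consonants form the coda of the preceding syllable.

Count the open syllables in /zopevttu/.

The vowels are o, e, u — 3 nuclei, so 3 syllables.
σ1/σ2 boundary: /p/ is a single consonant, so it becomes the next onset.
σ2/σ3 boundary: cluster /vtt/ — the longest permitted-onset suffix is /t/; onset = /t/, preceding coda = /vt/.
Putting it together: zo.pevt.tu.
Classifying each syllable: /zo/ (open), /pevt/ (closed), /tu/ (open).
Open syllables: 2.

2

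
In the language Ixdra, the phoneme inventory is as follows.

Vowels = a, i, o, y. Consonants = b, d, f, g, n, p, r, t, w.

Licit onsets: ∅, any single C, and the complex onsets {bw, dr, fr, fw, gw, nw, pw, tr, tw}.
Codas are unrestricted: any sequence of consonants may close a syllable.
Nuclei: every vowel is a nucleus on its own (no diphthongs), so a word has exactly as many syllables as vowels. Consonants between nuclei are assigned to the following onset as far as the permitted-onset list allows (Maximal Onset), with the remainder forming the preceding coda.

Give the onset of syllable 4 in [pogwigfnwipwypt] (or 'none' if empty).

The vowels are o, i, i, y — 4 nuclei, so 4 syllables.
/o…i/ gap (V1→V2): /gw/ — entire cluster is a permitted onset → onset /gw/, coda ∅.
/i…i/ gap (V2→V3): cluster /gfnw/ — the longest permitted-onset suffix is /nw/; onset = /nw/, preceding coda = /gf/.
/i…y/ gap (V3→V4): cluster /pw/ — /pw/ is itself a permitted onset, so the whole cluster goes right; preceding coda = ∅.
Syllabification: po.gwigf.nwi.pwypt.
Syllable 4 is /pwypt/: onset /pw/, nucleus /y/, coda /pt/.

pw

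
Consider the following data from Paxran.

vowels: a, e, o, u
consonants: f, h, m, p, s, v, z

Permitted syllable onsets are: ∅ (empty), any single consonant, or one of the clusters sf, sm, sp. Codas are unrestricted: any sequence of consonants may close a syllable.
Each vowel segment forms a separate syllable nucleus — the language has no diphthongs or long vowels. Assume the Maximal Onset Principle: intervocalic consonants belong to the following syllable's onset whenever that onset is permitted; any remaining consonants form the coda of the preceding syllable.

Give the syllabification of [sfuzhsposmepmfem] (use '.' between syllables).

sfuzh.spo.smepm.fem

Vowels present: u, o, e, e; each is a nucleus, giving 4 syllables.
/u…o/ gap (V1→V2): /zhsp/ — longest licit onset from the right is /sp/, leaving /zh/ as coda.
/o…e/ gap (V2→V3): /sm/ is a licit onset in full, so it all attaches to the next syllable.
/e…e/ gap (V3→V4): /pmf/ — longest licit onset from the right is /f/, leaving /pm/ as coda.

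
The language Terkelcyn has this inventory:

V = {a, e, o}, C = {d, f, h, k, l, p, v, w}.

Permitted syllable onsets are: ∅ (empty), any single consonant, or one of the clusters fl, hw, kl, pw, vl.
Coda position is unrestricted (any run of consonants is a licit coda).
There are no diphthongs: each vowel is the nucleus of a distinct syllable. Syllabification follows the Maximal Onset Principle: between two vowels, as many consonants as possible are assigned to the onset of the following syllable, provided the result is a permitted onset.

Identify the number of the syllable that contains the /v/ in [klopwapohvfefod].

Nuclei (vowels): o, a, o, e, o → 5 syllables.
/o…a/ gap (V1→V2): /pw/ — entire cluster is a permitted onset → onset /pw/, coda ∅.
/a…o/ gap (V2→V3): /p/ is a single consonant, so it becomes the next onset.
/o…e/ gap (V3→V4): /hvf/ — longest licit onset from the right is /f/, leaving /hv/ as coda.
/e…o/ gap (V4→V5): /f/ is a single consonant, so it becomes the next onset.
So the parse is klo.pwa.pohv.fe.fod.
The /v/ is in the coda of syllable 3 (/pohv/).

3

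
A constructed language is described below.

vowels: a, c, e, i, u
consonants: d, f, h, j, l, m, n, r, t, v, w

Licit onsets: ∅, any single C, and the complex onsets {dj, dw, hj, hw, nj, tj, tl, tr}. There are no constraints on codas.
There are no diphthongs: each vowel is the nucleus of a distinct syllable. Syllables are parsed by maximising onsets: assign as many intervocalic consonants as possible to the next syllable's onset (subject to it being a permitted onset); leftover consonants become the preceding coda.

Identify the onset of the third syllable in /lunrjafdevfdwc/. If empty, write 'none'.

Vowels present: u, a, e, c; each is a nucleus, giving 4 syllables.
σ1/σ2 boundary: /nrj/ — longest licit onset from the right is /j/, leaving /nr/ as coda.
σ2/σ3 boundary: /fd/ splits as /f/ + /d/ (/d/ is the longest suffix that is a licit onset).
σ3/σ4 boundary: cluster /vfdw/ — the longest permitted-onset suffix is /dw/; onset = /dw/, preceding coda = /vf/.
Putting it together: lunr.jaf.devf.dwc.
Syllable 3 is /devf/: onset /d/, nucleus /e/, coda /vf/.

d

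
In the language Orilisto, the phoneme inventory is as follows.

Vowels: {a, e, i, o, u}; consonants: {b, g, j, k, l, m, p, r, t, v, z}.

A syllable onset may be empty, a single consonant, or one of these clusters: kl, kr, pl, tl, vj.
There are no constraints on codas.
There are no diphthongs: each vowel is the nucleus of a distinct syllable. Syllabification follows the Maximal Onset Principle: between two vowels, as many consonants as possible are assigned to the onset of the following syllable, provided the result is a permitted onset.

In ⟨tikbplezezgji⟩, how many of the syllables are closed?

2

The vowels are i, e, e, i — 4 nuclei, so 4 syllables.
/i…e/ gap (V1→V2): cluster /kbpl/ — the longest permitted-onset suffix is /pl/; onset = /pl/, preceding coda = /kb/.
/e…e/ gap (V2→V3): /z/ is a single consonant, so it becomes the next onset.
/e…i/ gap (V3→V4): /zgj/; trying suffixes from longest down, /j/ is the first permitted one, so coda /zg/ | onset /j/.
Putting it together: tikb.ple.zezg.ji.
Classifying each syllable: /tikb/ (closed), /ple/ (open), /zezg/ (closed), /ji/ (open).
Closed syllables: 2.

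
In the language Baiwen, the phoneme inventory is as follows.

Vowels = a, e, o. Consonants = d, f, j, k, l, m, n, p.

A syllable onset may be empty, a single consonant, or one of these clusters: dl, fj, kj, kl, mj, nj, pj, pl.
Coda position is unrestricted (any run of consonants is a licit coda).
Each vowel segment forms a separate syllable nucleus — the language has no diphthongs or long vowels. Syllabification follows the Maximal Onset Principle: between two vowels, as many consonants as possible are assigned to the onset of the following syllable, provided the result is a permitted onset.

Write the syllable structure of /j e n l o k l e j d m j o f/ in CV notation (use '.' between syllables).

Nuclei (vowels): e, o, e, o → 4 syllables.
σ1/σ2 boundary: cluster /nl/ — the longest permitted-onset suffix is /l/; onset = /l/, preceding coda = /n/.
σ2/σ3 boundary: cluster /kl/ — /kl/ is itself a permitted onset, so the whole cluster goes right; preceding coda = ∅.
σ3/σ4 boundary: /jdmj/ splits as /jd/ + /mj/ (/mj/ is the longest suffix that is a licit onset).
Putting it together: jen.lo.klejd.mjof.
Mapping each syllable to C/V: /jen/ → CVC, /lo/ → CV, /klejd/ → CCVCC, /mjof/ → CCVC.

CVC.CV.CCVCC.CCVC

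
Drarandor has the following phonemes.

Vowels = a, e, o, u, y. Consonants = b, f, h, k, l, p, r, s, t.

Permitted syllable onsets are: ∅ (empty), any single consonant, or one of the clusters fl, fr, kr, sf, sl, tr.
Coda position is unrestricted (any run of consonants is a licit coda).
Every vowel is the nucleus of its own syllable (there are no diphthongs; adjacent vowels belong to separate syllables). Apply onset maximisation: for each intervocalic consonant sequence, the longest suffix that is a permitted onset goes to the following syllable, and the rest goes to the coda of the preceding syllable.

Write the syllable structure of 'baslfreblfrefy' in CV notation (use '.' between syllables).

CVCC.CCVCC.CCV.CV

Nuclei (vowels): a, e, e, y → 4 syllables.
V1 /a/ – V2 /e/: /slfr/ splits as /sl/ + /fr/ (/fr/ is the longest suffix that is a licit onset).
V2 /e/ – V3 /e/: /blfr/ splits as /bl/ + /fr/ (/fr/ is the longest suffix that is a licit onset).
V3 /e/ – V4 /y/: just /f/ — single C goes to the following onset.
Result: basl.frebl.fre.fy.
Mapping each syllable to C/V: /basl/ → CVCC, /frebl/ → CCVCC, /fre/ → CCV, /fy/ → CV.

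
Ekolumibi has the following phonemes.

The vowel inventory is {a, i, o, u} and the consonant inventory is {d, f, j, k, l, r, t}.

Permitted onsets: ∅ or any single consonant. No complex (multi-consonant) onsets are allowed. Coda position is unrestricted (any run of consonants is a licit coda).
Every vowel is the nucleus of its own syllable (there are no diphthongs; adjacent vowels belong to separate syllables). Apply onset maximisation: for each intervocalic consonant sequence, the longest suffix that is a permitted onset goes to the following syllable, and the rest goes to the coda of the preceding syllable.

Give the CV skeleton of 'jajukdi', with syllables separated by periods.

CV.CVC.CV

Nuclei (vowels): a, u, i → 3 syllables.
Between /a/ (V1) and /u/ (V2): just /j/ — single C goes to the following onset.
Between /u/ (V2) and /i/ (V3): /kd/ splits as /k/ + /d/ (/d/ is the longest suffix that is a licit onset).
Syllabification: ja.juk.di.
Mapping each syllable to C/V: /ja/ → CV, /juk/ → CVC, /di/ → CV.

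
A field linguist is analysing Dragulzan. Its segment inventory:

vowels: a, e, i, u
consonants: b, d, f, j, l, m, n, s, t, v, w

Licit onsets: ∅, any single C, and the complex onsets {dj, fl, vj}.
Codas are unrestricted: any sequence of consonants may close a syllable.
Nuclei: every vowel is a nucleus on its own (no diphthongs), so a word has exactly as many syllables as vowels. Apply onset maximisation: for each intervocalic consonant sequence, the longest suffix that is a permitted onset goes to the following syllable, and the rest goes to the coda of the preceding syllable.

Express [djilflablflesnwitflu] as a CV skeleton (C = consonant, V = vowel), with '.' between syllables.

CCVC.CCVCC.CCVCC.CVC.CCV

The vowels are i, a, e, i, u — 5 nuclei, so 5 syllables.
V1 /i/ – V2 /a/: /lfl/ splits as /l/ + /fl/ (/fl/ is the longest suffix that is a licit onset).
V2 /a/ – V3 /e/: /blfl/; trying suffixes from longest down, /fl/ is the first permitted one, so coda /bl/ | onset /fl/.
V3 /e/ – V4 /i/: /snw/ — longest licit onset from the right is /w/, leaving /sn/ as coda.
V4 /i/ – V5 /u/: cluster /tfl/ — the longest permitted-onset suffix is /fl/; onset = /fl/, preceding coda = /t/.
Result: djil.flabl.flesn.wit.flu.
Mapping each syllable to C/V: /djil/ → CCVC, /flabl/ → CCVCC, /flesn/ → CCVCC, /wit/ → CVC, /flu/ → CCV.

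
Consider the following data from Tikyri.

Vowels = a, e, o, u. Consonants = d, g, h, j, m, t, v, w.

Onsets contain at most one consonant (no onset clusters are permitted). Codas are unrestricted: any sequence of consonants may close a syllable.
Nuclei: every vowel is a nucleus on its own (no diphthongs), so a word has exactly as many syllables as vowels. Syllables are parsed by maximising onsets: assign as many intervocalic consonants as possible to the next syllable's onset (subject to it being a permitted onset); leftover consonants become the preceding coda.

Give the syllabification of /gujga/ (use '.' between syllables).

The vowels are u, a — 2 nuclei, so 2 syllables.
V1 /u/ – V2 /a/: cluster /jg/ — the longest permitted-onset suffix is /g/; onset = /g/, preceding coda = /j/.

guj.ga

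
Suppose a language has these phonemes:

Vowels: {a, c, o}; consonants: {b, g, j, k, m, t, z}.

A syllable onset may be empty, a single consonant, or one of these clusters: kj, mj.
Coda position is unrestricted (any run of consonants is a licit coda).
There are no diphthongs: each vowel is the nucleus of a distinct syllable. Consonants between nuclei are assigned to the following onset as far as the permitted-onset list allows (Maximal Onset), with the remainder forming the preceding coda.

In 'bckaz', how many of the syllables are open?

Vowels present: c, a; each is a nucleus, giving 2 syllables.
σ1/σ2 boundary: /k/ is a single consonant, so it becomes the next onset.
Result: bc.kaz.
Classifying each syllable: /bc/ (open), /kaz/ (closed).
Open syllables: 1.

1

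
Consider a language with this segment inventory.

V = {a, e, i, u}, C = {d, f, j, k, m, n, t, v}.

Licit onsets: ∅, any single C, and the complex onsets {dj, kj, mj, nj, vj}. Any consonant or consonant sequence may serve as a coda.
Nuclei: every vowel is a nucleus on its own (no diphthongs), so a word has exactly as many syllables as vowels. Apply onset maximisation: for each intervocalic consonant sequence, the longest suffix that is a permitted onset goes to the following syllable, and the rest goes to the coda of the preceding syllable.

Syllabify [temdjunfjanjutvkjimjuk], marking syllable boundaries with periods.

Nuclei (vowels): e, u, a, u, i, u → 6 syllables.
σ1/σ2 boundary: /mdj/ — longest licit onset from the right is /dj/, leaving /m/ as coda.
σ2/σ3 boundary: /nfj/ — longest licit onset from the right is /j/, leaving /nf/ as coda.
σ3/σ4 boundary: /nj/ is a licit onset in full, so it all attaches to the next syllable.
σ4/σ5 boundary: /tvkj/; trying suffixes from longest down, /kj/ is the first permitted one, so coda /tv/ | onset /kj/.
σ5/σ6 boundary: /mj/ — entire cluster is a permitted onset → onset /mj/, coda ∅.

tem.djunf.ja.njutv.kji.mjuk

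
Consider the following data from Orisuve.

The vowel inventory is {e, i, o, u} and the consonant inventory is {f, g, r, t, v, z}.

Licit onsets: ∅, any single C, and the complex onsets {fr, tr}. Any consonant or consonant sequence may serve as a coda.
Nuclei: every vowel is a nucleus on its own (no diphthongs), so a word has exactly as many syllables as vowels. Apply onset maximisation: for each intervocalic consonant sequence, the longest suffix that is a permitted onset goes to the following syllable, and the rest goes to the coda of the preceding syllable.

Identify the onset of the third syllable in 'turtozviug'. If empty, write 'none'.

The vowels are u, o, i, u — 4 nuclei, so 4 syllables.
/u…o/ gap (V1→V2): cluster /rt/ — the longest permitted-onset suffix is /t/; onset = /t/, preceding coda = /r/.
/o…i/ gap (V2→V3): cluster /zv/ — the longest permitted-onset suffix is /v/; onset = /v/, preceding coda = /z/.
/i…u/ gap (V3→V4): no consonants, so the boundary falls immediately after /i/.
Syllabification: tur.toz.vi.ug.
Syllable 3 is /vi/: onset /v/, nucleus /i/, coda ∅.

v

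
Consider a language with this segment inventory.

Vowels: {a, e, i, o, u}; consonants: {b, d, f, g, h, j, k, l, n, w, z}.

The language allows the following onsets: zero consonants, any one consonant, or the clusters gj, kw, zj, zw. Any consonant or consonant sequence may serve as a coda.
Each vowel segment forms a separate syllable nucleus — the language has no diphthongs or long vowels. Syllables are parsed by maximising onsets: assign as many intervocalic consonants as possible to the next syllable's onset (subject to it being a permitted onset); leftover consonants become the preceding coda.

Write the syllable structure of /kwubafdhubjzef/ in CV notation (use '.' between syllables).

Vowels present: u, a, u, e; each is a nucleus, giving 4 syllables.
V1 /u/ – V2 /a/: /b/ is a single consonant, so it becomes the next onset.
V2 /a/ – V3 /u/: cluster /fdh/ — the longest permitted-onset suffix is /h/; onset = /h/, preceding coda = /fd/.
V3 /u/ – V4 /e/: cluster /bjz/ — the longest permitted-onset suffix is /z/; onset = /z/, preceding coda = /bj/.
Syllabification: kwu.bafd.hubj.zef.
Mapping each syllable to C/V: /kwu/ → CCV, /bafd/ → CVCC, /hubj/ → CVCC, /zef/ → CVC.

CCV.CVCC.CVCC.CVC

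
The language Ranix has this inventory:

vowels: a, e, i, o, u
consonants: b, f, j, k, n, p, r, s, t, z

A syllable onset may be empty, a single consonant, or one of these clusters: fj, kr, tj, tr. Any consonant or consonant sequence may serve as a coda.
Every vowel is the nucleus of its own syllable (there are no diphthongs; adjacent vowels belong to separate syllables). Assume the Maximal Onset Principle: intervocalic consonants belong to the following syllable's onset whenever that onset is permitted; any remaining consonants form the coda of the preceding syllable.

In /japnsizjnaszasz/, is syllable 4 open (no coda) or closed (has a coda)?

Vowels present: a, i, a, a; each is a nucleus, giving 4 syllables.
Between /a/ (V1) and /i/ (V2): cluster /pns/ — the longest permitted-onset suffix is /s/; onset = /s/, preceding coda = /pn/.
Between /i/ (V2) and /a/ (V3): cluster /zjn/ — the longest permitted-onset suffix is /n/; onset = /n/, preceding coda = /zj/.
Between /a/ (V3) and /a/ (V4): /sz/ — longest licit onset from the right is /z/, leaving /s/ as coda.
Result: japn.sizj.nas.zasz.
Syllable 4 is /zasz/ with coda /sz/, so it is closed.

closed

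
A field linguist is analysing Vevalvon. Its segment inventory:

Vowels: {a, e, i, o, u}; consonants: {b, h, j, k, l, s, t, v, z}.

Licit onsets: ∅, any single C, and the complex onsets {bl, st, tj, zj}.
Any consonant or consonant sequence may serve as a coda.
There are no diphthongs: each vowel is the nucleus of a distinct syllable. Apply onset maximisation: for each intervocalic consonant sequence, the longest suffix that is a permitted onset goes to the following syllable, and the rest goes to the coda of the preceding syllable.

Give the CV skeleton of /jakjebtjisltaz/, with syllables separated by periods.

CVC.CVC.CCVCC.CVC

Nuclei (vowels): a, e, i, a → 4 syllables.
Between /a/ (V1) and /e/ (V2): /kj/ — longest licit onset from the right is /j/, leaving /k/ as coda.
Between /e/ (V2) and /i/ (V3): cluster /btj/ — the longest permitted-onset suffix is /tj/; onset = /tj/, preceding coda = /b/.
Between /i/ (V3) and /a/ (V4): cluster /slt/ — the longest permitted-onset suffix is /t/; onset = /t/, preceding coda = /sl/.
Putting it together: jak.jeb.tjisl.taz.
Mapping each syllable to C/V: /jak/ → CVC, /jeb/ → CVC, /tjisl/ → CCVCC, /taz/ → CVC.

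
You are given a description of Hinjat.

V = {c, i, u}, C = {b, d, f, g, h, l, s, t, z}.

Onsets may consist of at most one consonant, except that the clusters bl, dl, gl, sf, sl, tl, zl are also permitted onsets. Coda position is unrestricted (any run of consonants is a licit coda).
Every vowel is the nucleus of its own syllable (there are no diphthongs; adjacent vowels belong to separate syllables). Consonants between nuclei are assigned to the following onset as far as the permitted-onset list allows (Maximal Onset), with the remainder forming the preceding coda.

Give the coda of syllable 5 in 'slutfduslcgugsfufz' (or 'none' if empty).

The vowels are u, u, c, u, u — 5 nuclei, so 5 syllables.
V1 /u/ – V2 /u/: cluster /tfd/ — the longest permitted-onset suffix is /d/; onset = /d/, preceding coda = /tf/.
V2 /u/ – V3 /c/: /sl/ is a licit onset in full, so it all attaches to the next syllable.
V3 /c/ – V4 /u/: /g/ → onset of the next syllable (single consonants are always licit onsets).
V4 /u/ – V5 /u/: /gsf/ splits as /g/ + /sf/ (/sf/ is the longest suffix that is a licit onset).
So the parse is slutf.du.slc.gug.sfufz.
Syllable 5 is /sfufz/: onset /sf/, nucleus /u/, coda /fz/.

fz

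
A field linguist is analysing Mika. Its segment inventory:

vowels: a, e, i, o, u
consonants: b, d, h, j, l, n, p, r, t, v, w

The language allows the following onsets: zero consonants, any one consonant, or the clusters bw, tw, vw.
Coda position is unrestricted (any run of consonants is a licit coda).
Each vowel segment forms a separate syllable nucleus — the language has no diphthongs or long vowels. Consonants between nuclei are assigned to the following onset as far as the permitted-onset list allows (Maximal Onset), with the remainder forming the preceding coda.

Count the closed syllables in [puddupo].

Vowels present: u, u, o; each is a nucleus, giving 3 syllables.
Between /u/ (V1) and /u/ (V2): /dd/; trying suffixes from longest down, /d/ is the first permitted one, so coda /d/ | onset /d/.
Between /u/ (V2) and /o/ (V3): just /p/ — single C goes to the following onset.
So the parse is pud.du.po.
Classifying each syllable: /pud/ (closed), /du/ (open), /po/ (open).
Closed syllables: 1.

1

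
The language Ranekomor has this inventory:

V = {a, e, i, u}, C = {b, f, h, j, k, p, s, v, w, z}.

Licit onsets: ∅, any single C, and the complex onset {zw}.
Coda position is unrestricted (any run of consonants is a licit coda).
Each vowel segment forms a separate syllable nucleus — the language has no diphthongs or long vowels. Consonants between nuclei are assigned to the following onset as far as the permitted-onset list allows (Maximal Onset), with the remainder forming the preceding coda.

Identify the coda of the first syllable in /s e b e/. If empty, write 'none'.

The vowels are e, e — 2 nuclei, so 2 syllables.
/e…e/ gap (V1→V2): just /b/ — single C goes to the following onset.
Result: se.be.
Syllable 1 is /se/: onset /s/, nucleus /e/, coda ∅.

none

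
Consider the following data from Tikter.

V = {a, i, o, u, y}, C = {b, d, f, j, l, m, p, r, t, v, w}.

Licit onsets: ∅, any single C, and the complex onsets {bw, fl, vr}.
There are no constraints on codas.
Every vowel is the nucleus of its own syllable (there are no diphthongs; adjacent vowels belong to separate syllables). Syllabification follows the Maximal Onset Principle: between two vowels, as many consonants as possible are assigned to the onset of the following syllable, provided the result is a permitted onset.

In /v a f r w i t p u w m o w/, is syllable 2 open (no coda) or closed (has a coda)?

closed

Vowels present: a, i, u, o; each is a nucleus, giving 4 syllables.
Between /a/ (V1) and /i/ (V2): /frw/ splits as /fr/ + /w/ (/w/ is the longest suffix that is a licit onset).
Between /i/ (V2) and /u/ (V3): /tp/ splits as /t/ + /p/ (/p/ is the longest suffix that is a licit onset).
Between /u/ (V3) and /o/ (V4): /wm/; trying suffixes from longest down, /m/ is the first permitted one, so coda /w/ | onset /m/.
Putting it together: vafr.wit.puw.mow.
Syllable 2 is /wit/ with coda /t/, so it is closed.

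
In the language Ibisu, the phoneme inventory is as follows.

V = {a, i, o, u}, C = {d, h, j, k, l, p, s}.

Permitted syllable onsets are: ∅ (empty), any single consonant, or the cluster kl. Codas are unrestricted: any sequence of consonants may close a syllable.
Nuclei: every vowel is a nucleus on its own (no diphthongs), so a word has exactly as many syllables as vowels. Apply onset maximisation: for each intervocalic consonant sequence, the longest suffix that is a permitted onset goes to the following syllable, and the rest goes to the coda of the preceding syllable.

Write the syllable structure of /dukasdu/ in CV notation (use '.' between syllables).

CV.CVC.CV

The vowels are u, a, u — 3 nuclei, so 3 syllables.
/u…a/ gap (V1→V2): /k/ is a single consonant, so it becomes the next onset.
/a…u/ gap (V2→V3): /sd/ — longest licit onset from the right is /d/, leaving /s/ as coda.
Syllabification: du.kas.du.
Mapping each syllable to C/V: /du/ → CV, /kas/ → CVC, /du/ → CV.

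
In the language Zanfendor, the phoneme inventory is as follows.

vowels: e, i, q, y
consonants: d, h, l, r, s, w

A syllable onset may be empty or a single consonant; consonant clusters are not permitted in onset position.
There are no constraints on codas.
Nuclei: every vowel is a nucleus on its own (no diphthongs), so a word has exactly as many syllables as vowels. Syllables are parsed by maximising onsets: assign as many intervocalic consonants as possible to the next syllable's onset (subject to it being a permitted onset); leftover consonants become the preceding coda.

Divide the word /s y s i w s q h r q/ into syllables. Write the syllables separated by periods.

sy.siw.sqh.rq

Vowels present: y, i, q, q; each is a nucleus, giving 4 syllables.
V1 /y/ – V2 /i/: /s/ → onset of the next syllable (single consonants are always licit onsets).
V2 /i/ – V3 /q/: /ws/; trying suffixes from longest down, /s/ is the first permitted one, so coda /w/ | onset /s/.
V3 /q/ – V4 /q/: cluster /hr/ — the longest permitted-onset suffix is /r/; onset = /r/, preceding coda = /h/.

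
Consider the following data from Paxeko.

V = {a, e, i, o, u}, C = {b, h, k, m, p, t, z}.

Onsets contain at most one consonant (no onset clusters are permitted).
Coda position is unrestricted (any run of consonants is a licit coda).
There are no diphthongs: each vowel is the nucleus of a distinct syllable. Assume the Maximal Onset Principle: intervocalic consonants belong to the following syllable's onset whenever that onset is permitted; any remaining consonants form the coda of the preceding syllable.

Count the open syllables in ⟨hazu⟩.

2

The vowels are a, u — 2 nuclei, so 2 syllables.
V1 /a/ – V2 /u/: /z/ → onset of the next syllable (single consonants are always licit onsets).
Syllabification: ha.zu.
Classifying each syllable: /ha/ (open), /zu/ (open).
Open syllables: 2.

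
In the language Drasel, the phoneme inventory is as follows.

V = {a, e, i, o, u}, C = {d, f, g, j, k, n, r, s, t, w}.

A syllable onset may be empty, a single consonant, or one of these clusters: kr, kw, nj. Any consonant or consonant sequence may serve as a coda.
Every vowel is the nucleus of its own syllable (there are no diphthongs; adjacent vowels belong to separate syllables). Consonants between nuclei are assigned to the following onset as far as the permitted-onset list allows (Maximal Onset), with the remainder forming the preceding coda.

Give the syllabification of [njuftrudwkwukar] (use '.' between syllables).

njuft.rudw.kwu.kar

Nuclei (vowels): u, u, u, a → 4 syllables.
σ1/σ2 boundary: cluster /ftr/ — the longest permitted-onset suffix is /r/; onset = /r/, preceding coda = /ft/.
σ2/σ3 boundary: /dwkw/ splits as /dw/ + /kw/ (/kw/ is the longest suffix that is a licit onset).
σ3/σ4 boundary: /k/ → onset of the next syllable (single consonants are always licit onsets).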